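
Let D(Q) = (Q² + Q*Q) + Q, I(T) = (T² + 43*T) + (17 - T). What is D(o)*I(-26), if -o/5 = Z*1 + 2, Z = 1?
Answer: -173565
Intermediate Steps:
I(T) = 17 + T² + 42*T
o = -15 (o = -5*(1*1 + 2) = -5*(1 + 2) = -5*3 = -15)
D(Q) = Q + 2*Q² (D(Q) = (Q² + Q²) + Q = 2*Q² + Q = Q + 2*Q²)
D(o)*I(-26) = (-15*(1 + 2*(-15)))*(17 + (-26)² + 42*(-26)) = (-15*(1 - 30))*(17 + 676 - 1092) = -15*(-29)*(-399) = 435*(-399) = -173565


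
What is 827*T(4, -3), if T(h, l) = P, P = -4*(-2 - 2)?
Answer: 13232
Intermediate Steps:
P = 16 (P = -4*(-4) = 16)
T(h, l) = 16
827*T(4, -3) = 827*16 = 13232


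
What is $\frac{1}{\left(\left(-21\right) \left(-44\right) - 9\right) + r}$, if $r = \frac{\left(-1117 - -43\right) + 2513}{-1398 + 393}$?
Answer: $\frac{1005}{918136} \approx 0.0010946$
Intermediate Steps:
$r = - \frac{1439}{1005}$ ($r = \frac{\left(-1117 + 43\right) + 2513}{-1005} = \left(-1074 + 2513\right) \left(- \frac{1}{1005}\right) = 1439 \left(- \frac{1}{1005}\right) = - \frac{1439}{1005} \approx -1.4318$)
$\frac{1}{\left(\left(-21\right) \left(-44\right) - 9\right) + r} = \frac{1}{\left(\left(-21\right) \left(-44\right) - 9\right) - \frac{1439}{1005}} = \frac{1}{\left(924 - 9\right) - \frac{1439}{1005}} = \frac{1}{915 - \frac{1439}{1005}} = \frac{1}{\frac{918136}{1005}} = \frac{1005}{918136}$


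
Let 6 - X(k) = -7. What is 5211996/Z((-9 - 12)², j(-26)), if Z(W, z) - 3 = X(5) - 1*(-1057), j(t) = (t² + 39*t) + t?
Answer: 179724/37 ≈ 4857.4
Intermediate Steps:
j(t) = t² + 40*t
X(k) = 13 (X(k) = 6 - 1*(-7) = 6 + 7 = 13)
Z(W, z) = 1073 (Z(W, z) = 3 + (13 - 1*(-1057)) = 3 + (13 + 1057) = 3 + 1070 = 1073)
5211996/Z((-9 - 12)², j(-26)) = 5211996/1073 = 5211996*(1/1073) = 179724/37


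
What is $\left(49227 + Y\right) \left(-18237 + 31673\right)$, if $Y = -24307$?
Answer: $334825120$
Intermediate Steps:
$\left(49227 + Y\right) \left(-18237 + 31673\right) = \left(49227 - 24307\right) \left(-18237 + 31673\right) = 24920 \cdot 13436 = 334825120$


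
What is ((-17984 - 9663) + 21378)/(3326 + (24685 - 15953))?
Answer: -6269/12058 ≈ -0.51990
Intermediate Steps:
((-17984 - 9663) + 21378)/(3326 + (24685 - 15953)) = (-27647 + 21378)/(3326 + 8732) = -6269/12058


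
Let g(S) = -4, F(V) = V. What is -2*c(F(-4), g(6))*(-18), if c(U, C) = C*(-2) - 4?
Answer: 144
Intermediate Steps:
c(U, C) = -4 - 2*C (c(U, C) = -2*C - 4 = -4 - 2*C)
-2*c(F(-4), g(6))*(-18) = -2*(-4 - 2*(-4))*(-18) = -2*(-4 + 8)*(-18) = -2*4*(-18) = -8*(-18) = 144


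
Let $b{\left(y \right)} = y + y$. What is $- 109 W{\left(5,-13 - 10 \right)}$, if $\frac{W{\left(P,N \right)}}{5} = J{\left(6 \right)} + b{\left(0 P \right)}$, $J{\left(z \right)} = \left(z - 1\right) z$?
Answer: $-16350$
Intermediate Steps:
$b{\left(y \right)} = 2 y$
$J{\left(z \right)} = z \left(-1 + z\right)$ ($J{\left(z \right)} = \left(-1 + z\right) z = z \left(-1 + z\right)$)
$W{\left(P,N \right)} = 150$ ($W{\left(P,N \right)} = 5 \left(6 \left(-1 + 6\right) + 2 \cdot 0 P\right) = 5 \left(6 \cdot 5 + 2 \cdot 0\right) = 5 \left(30 + 0\right) = 5 \cdot 30 = 150$)
$- 109 W{\left(5,-13 - 10 \right)} = \left(-109\right) 150 = -16350$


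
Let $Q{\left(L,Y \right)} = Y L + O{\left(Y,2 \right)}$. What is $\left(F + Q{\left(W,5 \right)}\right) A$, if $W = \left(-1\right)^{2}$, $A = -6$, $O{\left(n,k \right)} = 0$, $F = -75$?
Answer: $420$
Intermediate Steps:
$W = 1$
$Q{\left(L,Y \right)} = L Y$ ($Q{\left(L,Y \right)} = Y L + 0 = L Y + 0 = L Y$)
$\left(F + Q{\left(W,5 \right)}\right) A = \left(-75 + 1 \cdot 5\right) \left(-6\right) = \left(-75 + 5\right) \left(-6\right) = \left(-70\right) \left(-6\right) = 420$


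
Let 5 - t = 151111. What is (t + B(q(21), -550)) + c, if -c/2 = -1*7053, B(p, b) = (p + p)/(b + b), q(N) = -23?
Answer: -75349977/550 ≈ -1.3700e+5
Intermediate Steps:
t = -151106 (t = 5 - 1*151111 = 5 - 151111 = -151106)
B(p, b) = p/b (B(p, b) = (2*p)/((2*b)) = (2*p)*(1/(2*b)) = p/b)
c = 14106 (c = -(-2)*7053 = -2*(-7053) = 14106)
(t + B(q(21), -550)) + c = (-151106 - 23/(-550)) + 14106 = (-151106 - 23*(-1/550)) + 14106 = (-151106 + 23/550) + 14106 = -83108277/550 + 14106 = -75349977/550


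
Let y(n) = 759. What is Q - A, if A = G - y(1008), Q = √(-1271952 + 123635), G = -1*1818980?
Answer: 1819739 + I*√1148317 ≈ 1.8197e+6 + 1071.6*I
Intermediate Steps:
G = -1818980
Q = I*√1148317 (Q = √(-1148317) = I*√1148317 ≈ 1071.6*I)
A = -1819739 (A = -1818980 - 1*759 = -1818980 - 759 = -1819739)
Q - A = I*√1148317 - 1*(-1819739) = I*√1148317 + 1819739 = 1819739 + I*√1148317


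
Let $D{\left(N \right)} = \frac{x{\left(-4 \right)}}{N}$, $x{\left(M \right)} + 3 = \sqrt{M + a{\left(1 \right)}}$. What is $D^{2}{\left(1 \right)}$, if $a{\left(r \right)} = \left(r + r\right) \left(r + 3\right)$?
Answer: $1$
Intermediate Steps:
$a{\left(r \right)} = 2 r \left(3 + r\right)$
$x{\left(M \right)} = -3 + \sqrt{8 + M}$ ($x{\left(M \right)} = -3 + \sqrt{M + 2 \cdot 1 \left(3 + 1\right)} = -3 + \sqrt{M + 2 \cdot 1 \cdot 4} = -3 + \sqrt{M + 8} = -3 + \sqrt{8 + M}$)
$D{\left(N \right)} = - \frac{1}{N}$ ($D{\left(N \right)} = \frac{-3 + \sqrt{8 - 4}}{N} = \frac{-3 + \sqrt{4}}{N} = \frac{-3 + 2}{N} = - \frac{1}{N}$)
$D^{2}{\left(1 \right)} = \left(- 1^{-1}\right)^{2} = \left(\left(-1\right) 1\right)^{2} = \left(-1\right)^{2} = 1$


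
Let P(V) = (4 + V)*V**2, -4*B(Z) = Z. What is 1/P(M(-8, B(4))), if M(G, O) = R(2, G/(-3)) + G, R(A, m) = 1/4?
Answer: -64/14415 ≈ -0.0044398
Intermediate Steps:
R(A, m) = 1/4
B(Z) = -Z/4
M(G, O) = 1/4 + G
P(V) = V**2*(4 + V)
1/P(M(-8, B(4))) = 1/((1/4 - 8)**2*(4 + (1/4 - 8))) = 1/((-31/4)**2*(4 - 31/4)) = 1/((961/16)*(-15/4)) = 1/(-14415/64) = -64/14415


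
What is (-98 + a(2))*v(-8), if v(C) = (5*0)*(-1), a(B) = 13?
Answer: 0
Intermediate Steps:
v(C) = 0 (v(C) = 0*(-1) = 0)
(-98 + a(2))*v(-8) = (-98 + 13)*0 = -85*0 = 0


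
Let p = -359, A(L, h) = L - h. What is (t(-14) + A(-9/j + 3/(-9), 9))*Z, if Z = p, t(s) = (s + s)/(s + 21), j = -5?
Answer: 62107/15 ≈ 4140.5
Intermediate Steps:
t(s) = 2*s/(21 + s) (t(s) = (2*s)/(21 + s) = 2*s/(21 + s))
Z = -359
(t(-14) + A(-9/j + 3/(-9), 9))*Z = (2*(-14)/(21 - 14) + ((-9/(-5) + 3/(-9)) - 1*9))*(-359) = (2*(-14)/7 + ((-9*(-⅕) + 3*(-⅑)) - 9))*(-359) = (2*(-14)*(⅐) + ((9/5 - ⅓) - 9))*(-359) = (-4 + (22/15 - 9))*(-359) = (-4 - 113/15)*(-359) = -173/15*(-359) = 62107/15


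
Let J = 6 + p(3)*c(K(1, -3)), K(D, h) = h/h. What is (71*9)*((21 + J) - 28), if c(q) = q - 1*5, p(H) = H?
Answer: -8307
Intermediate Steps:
K(D, h) = 1
c(q) = -5 + q (c(q) = q - 5 = -5 + q)
J = -6 (J = 6 + 3*(-5 + 1) = 6 + 3*(-4) = 6 - 12 = -6)
(71*9)*((21 + J) - 28) = (71*9)*((21 - 6) - 28) = 639*(15 - 28) = 639*(-13) = -8307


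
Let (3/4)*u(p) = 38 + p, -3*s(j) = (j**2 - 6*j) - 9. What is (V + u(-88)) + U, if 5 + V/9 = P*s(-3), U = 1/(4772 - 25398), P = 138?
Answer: -468024569/61878 ≈ -7563.7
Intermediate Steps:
s(j) = 3 + 2*j - j**2/3 (s(j) = -((j**2 - 6*j) - 9)/3 = -(-9 + j**2 - 6*j)/3 = 3 + 2*j - j**2/3)
u(p) = 152/3 + 4*p/3 (u(p) = 4*(38 + p)/3 = 152/3 + 4*p/3)
U = -1/20626 (U = 1/(-20626) = -1/20626 ≈ -4.8482e-5)
V = -7497 (V = -45 + 9*(138*(3 + 2*(-3) - 1/3*(-3)**2)) = -45 + 9*(138*(3 - 6 - 1/3*9)) = -45 + 9*(138*(3 - 6 - 3)) = -45 + 9*(138*(-6)) = -45 + 9*(-828) = -45 - 7452 = -7497)
(V + u(-88)) + U = (-7497 + (152/3 + (4/3)*(-88))) - 1/20626 = (-7497 + (152/3 - 352/3)) - 1/20626 = (-7497 - 200/3) - 1/20626 = -22691/3 - 1/20626 = -468024569/61878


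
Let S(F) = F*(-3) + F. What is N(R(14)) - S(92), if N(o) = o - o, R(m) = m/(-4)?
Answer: 184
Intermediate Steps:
R(m) = -m/4 (R(m) = m*(-¼) = -m/4)
S(F) = -2*F (S(F) = -3*F + F = -2*F)
N(o) = 0
N(R(14)) - S(92) = 0 - (-2)*92 = 0 - 1*(-184) = 0 + 184 = 184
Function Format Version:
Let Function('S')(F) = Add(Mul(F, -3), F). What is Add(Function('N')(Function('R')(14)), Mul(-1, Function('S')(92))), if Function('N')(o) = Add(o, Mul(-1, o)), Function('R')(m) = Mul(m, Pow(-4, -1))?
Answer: 184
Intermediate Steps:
Function('R')(m) = Mul(Rational(-1, 4), m) (Function('R')(m) = Mul(m, Rational(-1, 4)) = Mul(Rational(-1, 4), m))
Function('S')(F) = Mul(-2, F) (Function('S')(F) = Add(Mul(-3, F), F) = Mul(-2, F))
Function('N')(o) = 0
Add(Function('N')(Function('R')(14)), Mul(-1, Function('S')(92))) = Add(0, Mul(-1, Mul(-2, 92))) = Add(0, Mul(-1, -184)) = Add(0, 184) = 184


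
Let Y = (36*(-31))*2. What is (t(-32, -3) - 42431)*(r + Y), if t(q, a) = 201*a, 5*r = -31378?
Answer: 1830580292/5 ≈ 3.6612e+8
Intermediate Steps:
r = -31378/5 (r = (⅕)*(-31378) = -31378/5 ≈ -6275.6)
Y = -2232 (Y = -1116*2 = -2232)
(t(-32, -3) - 42431)*(r + Y) = (201*(-3) - 42431)*(-31378/5 - 2232) = (-603 - 42431)*(-42538/5) = -43034*(-42538/5) = 1830580292/5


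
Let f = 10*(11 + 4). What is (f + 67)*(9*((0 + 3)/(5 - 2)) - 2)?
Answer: 1519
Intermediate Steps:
f = 150 (f = 10*15 = 150)
(f + 67)*(9*((0 + 3)/(5 - 2)) - 2) = (150 + 67)*(9*((0 + 3)/(5 - 2)) - 2) = 217*(9*(3/3) - 2) = 217*(9*(3*(⅓)) - 2) = 217*(9*1 - 2) = 217*(9 - 2) = 217*7 = 1519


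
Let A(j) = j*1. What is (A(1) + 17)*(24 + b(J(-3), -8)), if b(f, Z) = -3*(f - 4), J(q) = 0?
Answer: 648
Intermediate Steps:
b(f, Z) = 12 - 3*f (b(f, Z) = -3*(-4 + f) = 12 - 3*f)
A(j) = j
(A(1) + 17)*(24 + b(J(-3), -8)) = (1 + 17)*(24 + (12 - 3*0)) = 18*(24 + (12 + 0)) = 18*(24 + 12) = 18*36 = 648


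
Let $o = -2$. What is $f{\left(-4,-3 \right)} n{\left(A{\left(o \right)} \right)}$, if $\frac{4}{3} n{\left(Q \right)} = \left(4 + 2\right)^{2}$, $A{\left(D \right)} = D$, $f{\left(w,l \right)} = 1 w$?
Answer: $-108$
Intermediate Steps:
$f{\left(w,l \right)} = w$
$n{\left(Q \right)} = 27$ ($n{\left(Q \right)} = \frac{3 \left(4 + 2\right)^{2}}{4} = \frac{3 \cdot 6^{2}}{4} = \frac{3}{4} \cdot 36 = 27$)
$f{\left(-4,-3 \right)} n{\left(A{\left(o \right)} \right)} = \left(-4\right) 27 = -108$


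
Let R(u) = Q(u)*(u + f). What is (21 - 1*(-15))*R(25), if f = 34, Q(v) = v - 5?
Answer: 42480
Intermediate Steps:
Q(v) = -5 + v
R(u) = (-5 + u)*(34 + u) (R(u) = (-5 + u)*(u + 34) = (-5 + u)*(34 + u))
(21 - 1*(-15))*R(25) = (21 - 1*(-15))*((-5 + 25)*(34 + 25)) = (21 + 15)*(20*59) = 36*1180 = 42480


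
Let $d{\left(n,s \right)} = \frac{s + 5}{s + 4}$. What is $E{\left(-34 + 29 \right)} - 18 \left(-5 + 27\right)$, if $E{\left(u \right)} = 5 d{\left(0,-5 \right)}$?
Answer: $-396$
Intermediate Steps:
$d{\left(n,s \right)} = \frac{5 + s}{4 + s}$
$E{\left(u \right)} = 0$ ($E{\left(u \right)} = 5 \frac{5 - 5}{4 - 5} = 5 \frac{1}{-1} \cdot 0 = 5 \left(\left(-1\right) 0\right) = 5 \cdot 0 = 0$)
$E{\left(-34 + 29 \right)} - 18 \left(-5 + 27\right) = 0 - 18 \left(-5 + 27\right) = 0 - 396 = -396$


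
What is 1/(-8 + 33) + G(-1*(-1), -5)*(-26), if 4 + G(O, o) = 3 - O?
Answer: 1301/25 ≈ 52.040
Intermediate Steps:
G(O, o) = -1 - O (G(O, o) = -4 + (3 - O) = -1 - O)
1/(-8 + 33) + G(-1*(-1), -5)*(-26) = 1/(-8 + 33) + (-1 - (-1)*(-1))*(-26) = 1/25 + (-1 - 1*1)*(-26) = 1/25 + (-1 - 1)*(-26) = 1/25 - 2*(-26) = 1/25 + 52 = 1301/25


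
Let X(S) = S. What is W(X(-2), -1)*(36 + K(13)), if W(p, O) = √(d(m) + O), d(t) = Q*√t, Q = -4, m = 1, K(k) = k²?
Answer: 205*I*√5 ≈ 458.39*I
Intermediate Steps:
d(t) = -4*√t
W(p, O) = √(-4 + O) (W(p, O) = √(-4*√1 + O) = √(-4*1 + O) = √(-4 + O))
W(X(-2), -1)*(36 + K(13)) = √(-4 - 1)*(36 + 13²) = √(-5)*(36 + 169) = (I*√5)*205 = 205*I*√5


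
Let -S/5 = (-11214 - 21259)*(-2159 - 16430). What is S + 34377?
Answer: -3018168608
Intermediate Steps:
S = -3018202985 (S = -5*(-11214 - 21259)*(-2159 - 16430) = -(-162365)*(-18589) = -5*603640597 = -3018202985)
S + 34377 = -3018202985 + 34377 = -3018168608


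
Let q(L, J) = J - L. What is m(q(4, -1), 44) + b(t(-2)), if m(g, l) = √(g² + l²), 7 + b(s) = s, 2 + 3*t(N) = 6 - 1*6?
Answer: -23/3 + √1961 ≈ 36.617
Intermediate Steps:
t(N) = -⅔ (t(N) = -⅔ + (6 - 1*6)/3 = -⅔ + (6 - 6)/3 = -⅔ + (⅓)*0 = -⅔ + 0 = -⅔)
b(s) = -7 + s
m(q(4, -1), 44) + b(t(-2)) = √((-1 - 1*4)² + 44²) + (-7 - ⅔) = √((-1 - 4)² + 1936) - 23/3 = √((-5)² + 1936) - 23/3 = √(25 + 1936) - 23/3 = √1961 - 23/3 = -23/3 + √1961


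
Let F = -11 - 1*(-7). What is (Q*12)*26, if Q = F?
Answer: -1248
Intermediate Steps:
F = -4 (F = -11 + 7 = -4)
Q = -4
(Q*12)*26 = -4*12*26 = -48*26 = -1248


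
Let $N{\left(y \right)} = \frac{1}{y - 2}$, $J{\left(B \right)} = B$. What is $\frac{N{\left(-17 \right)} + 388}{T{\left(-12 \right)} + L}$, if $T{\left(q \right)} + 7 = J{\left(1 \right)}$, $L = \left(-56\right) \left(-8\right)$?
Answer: $\frac{567}{646} \approx 0.87771$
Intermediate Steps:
$N{\left(y \right)} = \frac{1}{-2 + y}$
$L = 448$
$T{\left(q \right)} = -6$ ($T{\left(q \right)} = -7 + 1 = -6$)
$\frac{N{\left(-17 \right)} + 388}{T{\left(-12 \right)} + L} = \frac{\frac{1}{-2 - 17} + 388}{-6 + 448} = \frac{\frac{1}{-19} + 388}{442} = \left(- \frac{1}{19} + 388\right) \frac{1}{442} = \frac{7371}{19} \cdot \frac{1}{442} = \frac{567}{646}$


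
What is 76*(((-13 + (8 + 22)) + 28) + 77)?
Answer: 9272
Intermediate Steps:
76*(((-13 + (8 + 22)) + 28) + 77) = 76*(((-13 + 30) + 28) + 77) = 76*((17 + 28) + 77) = 76*(45 + 77) = 76*122 = 9272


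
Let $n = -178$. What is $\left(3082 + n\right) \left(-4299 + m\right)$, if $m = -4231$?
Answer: $-24771120$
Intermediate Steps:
$\left(3082 + n\right) \left(-4299 + m\right) = \left(3082 - 178\right) \left(-4299 - 4231\right) = 2904 \left(-8530\right) = -24771120$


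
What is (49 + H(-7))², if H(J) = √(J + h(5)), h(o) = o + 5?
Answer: (49 + √3)² ≈ 2573.7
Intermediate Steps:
h(o) = 5 + o
H(J) = √(10 + J) (H(J) = √(J + (5 + 5)) = √(J + 10) = √(10 + J))
(49 + H(-7))² = (49 + √(10 - 7))² = (49 + √3)²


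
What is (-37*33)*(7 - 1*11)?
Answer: 4884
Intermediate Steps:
(-37*33)*(7 - 1*11) = -1221*(7 - 11) = -1221*(-4) = 4884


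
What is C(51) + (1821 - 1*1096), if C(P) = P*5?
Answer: 980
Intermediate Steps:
C(P) = 5*P
C(51) + (1821 - 1*1096) = 5*51 + (1821 - 1*1096) = 255 + (1821 - 1096) = 255 + 725 = 980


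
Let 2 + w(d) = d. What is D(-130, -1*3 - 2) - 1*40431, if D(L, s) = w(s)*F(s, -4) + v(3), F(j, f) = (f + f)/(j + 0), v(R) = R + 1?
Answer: -202191/5 ≈ -40438.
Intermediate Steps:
w(d) = -2 + d
v(R) = 1 + R
F(j, f) = 2*f/j (F(j, f) = (2*f)/j = 2*f/j)
D(L, s) = 4 - 8*(-2 + s)/s (D(L, s) = (-2 + s)*(2*(-4)/s) + (1 + 3) = (-2 + s)*(-8/s) + 4 = -8*(-2 + s)/s + 4 = 4 - 8*(-2 + s)/s)
D(-130, -1*3 - 2) - 1*40431 = (-4 + 16/(-1*3 - 2)) - 1*40431 = (-4 + 16/(-3 - 2)) - 40431 = (-4 + 16/(-5)) - 40431 = (-4 + 16*(-⅕)) - 40431 = (-4 - 16/5) - 40431 = -36/5 - 40431 = -202191/5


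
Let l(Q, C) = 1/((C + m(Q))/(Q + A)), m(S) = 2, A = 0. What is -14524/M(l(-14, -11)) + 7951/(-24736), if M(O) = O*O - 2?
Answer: -14550394559/420512 ≈ -34602.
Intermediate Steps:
l(Q, C) = Q/(2 + C) (l(Q, C) = 1/((C + 2)/(Q + 0)) = 1/((2 + C)/Q) = Q/(2 + C))
M(O) = -2 + O² (M(O) = O² - 2 = -2 + O²)
-14524/M(l(-14, -11)) + 7951/(-24736) = -14524/(-2 + (-14/(2 - 11))²) + 7951/(-24736) = -14524/(-2 + (-14/(-9))²) + 7951*(-1/24736) = -14524/(-2 + (-14*(-⅑))²) - 7951/24736 = -14524/(-2 + (14/9)²) - 7951/24736 = -14524/(-2 + 196/81) - 7951/24736 = -14524/34/81 - 7951/24736 = -14524*81/34 - 7951/24736 = -588222/17 - 7951/24736 = -14550394559/420512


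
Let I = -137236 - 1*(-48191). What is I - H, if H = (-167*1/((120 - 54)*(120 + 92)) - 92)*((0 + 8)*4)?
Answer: -150589981/1749 ≈ -86101.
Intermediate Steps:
H = -5149724/1749 (H = (-167/(66*212) - 92)*(8*4) = (-167/13992 - 92)*32 = -1287431/13992*32 = -5149724/1749 ≈ -2944.4)
I = -89045 (I = -137236 + 48191 = -89045)
I - H = -89045 - 1*(-5149724/1749) = -89045 + 5149724/1749 = -150589981/1749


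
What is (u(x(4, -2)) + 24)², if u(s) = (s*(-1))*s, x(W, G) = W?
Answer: 64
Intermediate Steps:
u(s) = -s² (u(s) = (-s)*s = -s²)
(u(x(4, -2)) + 24)² = (-1*4² + 24)² = (-1*16 + 24)² = (-16 + 24)² = 8² = 64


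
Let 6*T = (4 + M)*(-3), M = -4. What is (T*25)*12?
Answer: 0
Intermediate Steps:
T = 0 (T = ((4 - 4)*(-3))/6 = (0*(-3))/6 = (⅙)*0 = 0)
(T*25)*12 = (0*25)*12 = 0*12 = 0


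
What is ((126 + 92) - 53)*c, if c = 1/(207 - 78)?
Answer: 55/43 ≈ 1.2791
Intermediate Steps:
c = 1/129 ≈ 0.0077519
((126 + 92) - 53)*c = ((126 + 92) - 53)*(1/129) = (218 - 53)*(1/129) = 165*(1/129) = 55/43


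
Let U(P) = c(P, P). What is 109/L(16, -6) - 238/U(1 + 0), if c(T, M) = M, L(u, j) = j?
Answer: -1537/6 ≈ -256.17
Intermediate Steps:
U(P) = P
109/L(16, -6) - 238/U(1 + 0) = 109/(-6) - 238/(1 + 0) = 109*(-⅙) - 238/1 = -109/6 - 238*1 = -109/6 - 238 = -1537/6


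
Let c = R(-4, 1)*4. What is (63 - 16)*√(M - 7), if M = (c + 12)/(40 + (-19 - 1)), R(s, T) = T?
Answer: 47*I*√155/5 ≈ 117.03*I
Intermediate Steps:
c = 4 (c = 1*4 = 4)
M = ⅘ (M = (4 + 12)/(40 + (-19 - 1)) = 16/(40 - 20) = 16/20 = 16*(1/20) = ⅘ ≈ 0.80000)
(63 - 16)*√(M - 7) = (63 - 16)*√(⅘ - 7) = 47*√(-31/5) = 47*(I*√155/5) = 47*I*√155/5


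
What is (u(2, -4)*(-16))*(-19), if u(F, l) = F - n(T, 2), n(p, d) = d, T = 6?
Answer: 0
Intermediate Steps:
u(F, l) = -2 + F (u(F, l) = F - 1*2 = F - 2 = -2 + F)
(u(2, -4)*(-16))*(-19) = ((-2 + 2)*(-16))*(-19) = (0*(-16))*(-19) = 0*(-19) = 0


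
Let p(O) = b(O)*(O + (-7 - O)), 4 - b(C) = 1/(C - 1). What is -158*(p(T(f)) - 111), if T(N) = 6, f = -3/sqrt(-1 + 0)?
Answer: 108704/5 ≈ 21741.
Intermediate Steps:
f = 3*I (f = -3*(-I) = -(-3)*I = 3*I ≈ 3.0*I)
b(C) = 4 - 1/(-1 + C) (b(C) = 4 - 1/(C - 1) = 4 - 1/(-1 + C))
p(O) = -7*(-5 + 4*O)/(-1 + O) (p(O) = ((-5 + 4*O)/(-1 + O))*(O + (-7 - O)) = ((-5 + 4*O)/(-1 + O))*(-7) = -7*(-5 + 4*O)/(-1 + O))
-158*(p(T(f)) - 111) = -158*(7*(5 - 4*6)/(-1 + 6) - 111) = -158*(7*(5 - 24)/5 - 111) = -158*(7*(1/5)*(-19) - 111) = -158*(-133/5 - 111) = -158*(-688/5) = 108704/5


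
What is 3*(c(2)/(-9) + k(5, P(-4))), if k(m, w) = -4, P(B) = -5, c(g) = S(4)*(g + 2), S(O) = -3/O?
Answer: -11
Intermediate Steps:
c(g) = -3/2 - 3*g/4 (c(g) = (-3/4)*(g + 2) = (-3*1/4)*(2 + g) = -3*(2 + g)/4 = -3/2 - 3*g/4)
3*(c(2)/(-9) + k(5, P(-4))) = 3*((-3/2 - 3/4*2)/(-9) - 4) = 3*((-3/2 - 3/2)*(-1/9) - 4) = 3*(-3*(-1/9) - 4) = 3*(1/3 - 4) = 3*(-11/3) = -11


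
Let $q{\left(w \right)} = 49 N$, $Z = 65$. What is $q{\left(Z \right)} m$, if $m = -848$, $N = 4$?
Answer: $-166208$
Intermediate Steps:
$q{\left(w \right)} = 196$ ($q{\left(w \right)} = 49 \cdot 4 = 196$)
$q{\left(Z \right)} m = 196 \left(-848\right) = -166208$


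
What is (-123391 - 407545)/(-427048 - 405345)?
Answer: 530936/832393 ≈ 0.63784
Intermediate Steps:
(-123391 - 407545)/(-427048 - 405345) = -530936/(-832393) = -530936*(-1/832393) = 530936/832393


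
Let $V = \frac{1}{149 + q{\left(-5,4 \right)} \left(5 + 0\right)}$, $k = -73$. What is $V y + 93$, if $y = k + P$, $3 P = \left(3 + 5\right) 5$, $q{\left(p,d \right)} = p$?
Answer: $\frac{34417}{372} \approx 92.519$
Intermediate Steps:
$P = \frac{40}{3}$ ($P = \frac{\left(3 + 5\right) 5}{3} = \frac{8 \cdot 5}{3} = \frac{1}{3} \cdot 40 = \frac{40}{3} \approx 13.333$)
$y = - \frac{179}{3}$ ($y = -73 + \frac{40}{3} = - \frac{179}{3} \approx -59.667$)
$V = \frac{1}{124}$ ($V = \frac{1}{149 - 5 \left(5 + 0\right)} = \frac{1}{149 - 25} = \frac{1}{124} \approx 0.0080645$)
$V y + 93 = \frac{1}{124} \left(- \frac{179}{3}\right) + 93 = - \frac{179}{372} + 93 = \frac{34417}{372}$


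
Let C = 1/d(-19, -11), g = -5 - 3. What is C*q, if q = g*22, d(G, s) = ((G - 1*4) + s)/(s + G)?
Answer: -2640/17 ≈ -155.29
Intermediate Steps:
g = -8
d(G, s) = (-4 + G + s)/(G + s) (d(G, s) = ((G - 4) + s)/(G + s) = ((-4 + G) + s)/(G + s) = (-4 + G + s)/(G + s))
C = 15/17 (C = 1/((-4 - 19 - 11)/(-19 - 11)) = 1/(-34/(-30)) = 1/(-1/30*(-34)) = 1/(17/15) = 15/17 ≈ 0.88235)
q = -176 (q = -8*22 = -176)
C*q = (15/17)*(-176) = -2640/17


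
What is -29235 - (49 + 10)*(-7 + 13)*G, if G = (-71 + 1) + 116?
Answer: -45519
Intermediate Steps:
G = 46 (G = -70 + 116 = 46)
-29235 - (49 + 10)*(-7 + 13)*G = -29235 - (49 + 10)*(-7 + 13)*46 = -29235 - 59*6*46 = -29235 - 354*46 = -29235 - 1*16284 = -29235 - 16284 = -45519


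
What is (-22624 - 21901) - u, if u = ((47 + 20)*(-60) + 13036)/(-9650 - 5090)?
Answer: -164072371/3685 ≈ -44524.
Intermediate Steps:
u = -2254/3685 (u = (67*(-60) + 13036)/(-14740) = (-4020 + 13036)*(-1/14740) = 9016*(-1/14740) = -2254/3685 ≈ -0.61167)
(-22624 - 21901) - u = (-22624 - 21901) - 1*(-2254/3685) = -44525 + 2254/3685 = -164072371/3685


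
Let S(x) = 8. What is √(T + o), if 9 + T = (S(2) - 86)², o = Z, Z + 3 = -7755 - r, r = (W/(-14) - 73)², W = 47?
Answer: I*√1472629/14 ≈ 86.68*I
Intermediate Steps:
r = 1142761/196 (r = (47/(-14) - 73)² = (47*(-1/14) - 73)² = (-47/14 - 73)² = (-1069/14)² = 1142761/196 ≈ 5830.4)
Z = -2663329/196 (Z = -3 + (-7755 - 1*1142761/196) = -3 + (-7755 - 1142761/196) = -3 - 2662741/196 = -2663329/196 ≈ -13588.)
o = -2663329/196 ≈ -13588.
T = 6075 (T = -9 + (8 - 86)² = -9 + (-78)² = -9 + 6084 = 6075)
√(T + o) = √(6075 - 2663329/196) = √(-1472629/196) = I*√1472629/14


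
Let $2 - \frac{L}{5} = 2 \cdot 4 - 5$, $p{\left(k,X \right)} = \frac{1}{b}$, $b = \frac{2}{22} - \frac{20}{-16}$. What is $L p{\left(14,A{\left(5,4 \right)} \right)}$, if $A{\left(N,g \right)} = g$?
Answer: $- \frac{220}{59} \approx -3.7288$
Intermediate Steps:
$b = \frac{59}{44}$ ($b = 2 \cdot \frac{1}{22} - - \frac{5}{4} = \frac{1}{11} + \frac{5}{4} = \frac{59}{44} \approx 1.3409$)
$p{\left(k,X \right)} = \frac{44}{59}$ ($p{\left(k,X \right)} = \frac{1}{\frac{59}{44}} = \frac{44}{59}$)
$L = -5$ ($L = 10 - 5 \left(2 \cdot 4 - 5\right) = 10 - 5 \left(8 - 5\right) = 10 - 15 = -5$)
$L p{\left(14,A{\left(5,4 \right)} \right)} = \left(-5\right) \frac{44}{59} = - \frac{220}{59}$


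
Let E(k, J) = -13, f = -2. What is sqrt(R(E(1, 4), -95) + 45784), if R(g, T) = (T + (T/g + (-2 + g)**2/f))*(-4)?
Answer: sqrt(7872826)/13 ≈ 215.83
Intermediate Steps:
R(g, T) = -4*T + 2*(-2 + g)**2 - 4*T/g (R(g, T) = (T + (T/g + (-2 + g)**2/(-2)))*(-4) = (T + (T/g + (-2 + g)**2*(-1/2)))*(-4) = (T + (T/g - (-2 + g)**2/2))*(-4) = (T + (-(-2 + g)**2/2 + T/g))*(-4) = (T - (-2 + g)**2/2 + T/g)*(-4) = -4*T + 2*(-2 + g)**2 - 4*T/g)
sqrt(R(E(1, 4), -95) + 45784) = sqrt((-4*(-95) + 2*(-2 - 13)**2 - 4*(-95)/(-13)) + 45784) = sqrt((380 + 2*(-15)**2 - 4*(-95)*(-1/13)) + 45784) = sqrt((380 + 2*225 - 380/13) + 45784) = sqrt((380 + 450 - 380/13) + 45784) = sqrt(10410/13 + 45784) = sqrt(605602/13) = sqrt(7872826)/13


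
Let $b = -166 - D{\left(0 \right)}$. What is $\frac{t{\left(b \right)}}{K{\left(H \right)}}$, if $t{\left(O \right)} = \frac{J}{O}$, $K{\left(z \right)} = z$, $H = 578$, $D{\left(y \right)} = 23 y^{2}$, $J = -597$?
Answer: $\frac{597}{95948} \approx 0.0062221$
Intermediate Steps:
$b = -166$ ($b = -166 - 23 \cdot 0^{2} = -166 - 23 \cdot 0 = -166 - 0 = -166 + 0 = -166$)
$t{\left(O \right)} = - \frac{597}{O}$
$\frac{t{\left(b \right)}}{K{\left(H \right)}} = \frac{\left(-597\right) \frac{1}{-166}}{578} = \left(-597\right) \left(- \frac{1}{166}\right) \frac{1}{578} = \frac{597}{166} \cdot \frac{1}{578} = \frac{597}{95948}$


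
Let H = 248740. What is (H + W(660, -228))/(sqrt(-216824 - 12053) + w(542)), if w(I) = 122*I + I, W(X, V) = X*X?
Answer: 45622210440/4444584433 - 684340*I*sqrt(228877)/4444584433 ≈ 10.265 - 0.073662*I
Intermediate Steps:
W(X, V) = X**2
w(I) = 123*I
(H + W(660, -228))/(sqrt(-216824 - 12053) + w(542)) = (248740 + 660**2)/(sqrt(-216824 - 12053) + 123*542) = (248740 + 435600)/(sqrt(-228877) + 66666) = 684340/(I*sqrt(228877) + 66666) = 684340/(66666 + I*sqrt(228877))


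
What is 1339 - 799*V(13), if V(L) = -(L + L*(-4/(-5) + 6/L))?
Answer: 124148/5 ≈ 24830.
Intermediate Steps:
V(L) = -L - L*(⅘ + 6/L) (V(L) = -(L + L*(-4*(-⅕) + 6/L)) = -(L + L*(⅘ + 6/L)) = -L - L*(⅘ + 6/L))
1339 - 799*V(13) = 1339 - 799*(-6 - 9/5*13) = 1339 - 799*(-6 - 117/5) = 1339 - 799*(-147/5) = 1339 + 117453/5 = 124148/5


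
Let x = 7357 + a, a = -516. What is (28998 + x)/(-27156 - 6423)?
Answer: -35839/33579 ≈ -1.0673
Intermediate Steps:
x = 6841 (x = 7357 - 516 = 6841)
(28998 + x)/(-27156 - 6423) = (28998 + 6841)/(-27156 - 6423) = 35839/(-33579) = 35839*(-1/33579) = -35839/33579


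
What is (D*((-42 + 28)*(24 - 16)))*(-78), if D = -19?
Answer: -165984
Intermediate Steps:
(D*((-42 + 28)*(24 - 16)))*(-78) = -19*(-42 + 28)*(24 - 16)*(-78) = -(-266)*8*(-78) = -19*(-112)*(-78) = 2128*(-78) = -165984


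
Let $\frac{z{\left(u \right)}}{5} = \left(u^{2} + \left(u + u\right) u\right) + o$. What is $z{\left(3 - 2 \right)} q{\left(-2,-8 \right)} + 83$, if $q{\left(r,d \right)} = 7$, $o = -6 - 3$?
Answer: $-127$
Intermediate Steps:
$o = -9$ ($o = -6 - 3 = -9$)
$z{\left(u \right)} = -45 + 15 u^{2}$ ($z{\left(u \right)} = 5 \left(\left(u^{2} + \left(u + u\right) u\right) - 9\right) = 5 \left(\left(u^{2} + 2 u u\right) - 9\right) = 5 \left(\left(u^{2} + 2 u^{2}\right) - 9\right) = 5 \left(3 u^{2} - 9\right) = 5 \left(-9 + 3 u^{2}\right) = -45 + 15 u^{2}$)
$z{\left(3 - 2 \right)} q{\left(-2,-8 \right)} + 83 = \left(-45 + 15 \left(3 - 2\right)^{2}\right) 7 + 83 = \left(-45 + 15 \cdot 1^{2}\right) 7 + 83 = \left(-45 + 15 \cdot 1\right) 7 + 83 = \left(-45 + 15\right) 7 + 83 = \left(-30\right) 7 + 83 = -210 + 83 = -127$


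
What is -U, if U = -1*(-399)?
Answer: -399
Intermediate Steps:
U = 399
-U = -1*399 = -399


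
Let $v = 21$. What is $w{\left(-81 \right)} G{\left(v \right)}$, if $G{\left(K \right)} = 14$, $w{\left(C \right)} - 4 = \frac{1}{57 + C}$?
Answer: $\frac{665}{12} \approx 55.417$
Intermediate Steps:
$w{\left(C \right)} = 4 + \frac{1}{57 + C}$
$w{\left(-81 \right)} G{\left(v \right)} = \frac{229 + 4 \left(-81\right)}{57 - 81} \cdot 14 = \frac{229 - 324}{-24} \cdot 14 = \left(- \frac{1}{24}\right) \left(-95\right) 14 = \frac{95}{24} \cdot 14 = \frac{665}{12}$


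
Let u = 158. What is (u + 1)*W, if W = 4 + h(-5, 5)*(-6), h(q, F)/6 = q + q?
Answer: 57876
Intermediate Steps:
h(q, F) = 12*q (h(q, F) = 6*(q + q) = 6*(2*q) = 12*q)
W = 364 (W = 4 + (12*(-5))*(-6) = 4 - 60*(-6) = 4 + 360 = 364)
(u + 1)*W = (158 + 1)*364 = 159*364 = 57876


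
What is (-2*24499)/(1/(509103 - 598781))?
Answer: 4394042644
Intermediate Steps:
(-2*24499)/(1/(509103 - 598781)) = -48998/(1/(-89678)) = -48998/(-1/89678) = -48998*(-89678) = 4394042644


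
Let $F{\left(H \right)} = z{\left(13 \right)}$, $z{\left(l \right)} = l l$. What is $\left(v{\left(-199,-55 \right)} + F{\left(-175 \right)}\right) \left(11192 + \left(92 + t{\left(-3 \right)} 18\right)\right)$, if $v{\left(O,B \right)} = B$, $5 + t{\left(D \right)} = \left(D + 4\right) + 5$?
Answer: $1288428$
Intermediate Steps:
$t{\left(D \right)} = 4 + D$ ($t{\left(D \right)} = -5 + \left(\left(D + 4\right) + 5\right) = -5 + \left(\left(4 + D\right) + 5\right) = -5 + \left(9 + D\right) = 4 + D$)
$z{\left(l \right)} = l^{2}$
$F{\left(H \right)} = 169$ ($F{\left(H \right)} = 13^{2} = 169$)
$\left(v{\left(-199,-55 \right)} + F{\left(-175 \right)}\right) \left(11192 + \left(92 + t{\left(-3 \right)} 18\right)\right) = \left(-55 + 169\right) \left(11192 + \left(92 + \left(4 - 3\right) 18\right)\right) = 114 \left(11192 + \left(92 + 1 \cdot 18\right)\right) = 114 \left(11192 + \left(92 + 18\right)\right) = 114 \left(11192 + 110\right) = 114 \cdot 11302 = 1288428$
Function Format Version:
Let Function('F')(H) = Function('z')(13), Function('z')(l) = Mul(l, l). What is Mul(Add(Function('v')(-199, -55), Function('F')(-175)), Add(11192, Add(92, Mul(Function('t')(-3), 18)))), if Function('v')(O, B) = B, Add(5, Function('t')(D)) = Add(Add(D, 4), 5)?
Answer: 1288428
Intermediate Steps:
Function('t')(D) = Add(4, D) (Function('t')(D) = Add(-5, Add(Add(D, 4), 5)) = Add(-5, Add(Add(4, D), 5)) = Add(-5, Add(9, D)) = Add(4, D))
Function('z')(l) = Pow(l, 2)
Function('F')(H) = 169 (Function('F')(H) = Pow(13, 2) = 169)
Mul(Add(Function('v')(-199, -55), Function('F')(-175)), Add(11192, Add(92, Mul(Function('t')(-3), 18)))) = Mul(Add(-55, 169), Add(11192, Add(92, Mul(Add(4, -3), 18)))) = Mul(114, Add(11192, Add(92, Mul(1, 18)))) = Mul(114, Add(11192, Add(92, 18))) = Mul(114, Add(11192, 110)) = Mul(114, 11302) = 1288428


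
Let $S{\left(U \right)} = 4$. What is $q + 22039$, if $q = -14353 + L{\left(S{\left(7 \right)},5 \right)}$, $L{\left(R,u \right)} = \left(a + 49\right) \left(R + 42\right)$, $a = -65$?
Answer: $6950$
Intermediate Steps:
$L{\left(R,u \right)} = -672 - 16 R$ ($L{\left(R,u \right)} = \left(-65 + 49\right) \left(R + 42\right) = - 16 \left(42 + R\right) = -672 - 16 R$)
$q = -15089$ ($q = -14353 - 736 = -15089$)
$q + 22039 = -15089 + 22039 = 6950$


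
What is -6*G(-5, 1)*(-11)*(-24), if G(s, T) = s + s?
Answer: 15840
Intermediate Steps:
G(s, T) = 2*s
-6*G(-5, 1)*(-11)*(-24) = -6*2*(-5)*(-11)*(-24) = -(-60)*(-11)*(-24) = -6*110*(-24) = -660*(-24) = 15840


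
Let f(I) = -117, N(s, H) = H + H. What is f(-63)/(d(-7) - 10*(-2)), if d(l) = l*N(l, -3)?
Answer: -117/62 ≈ -1.8871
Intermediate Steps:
N(s, H) = 2*H
d(l) = -6*l (d(l) = l*(2*(-3)) = l*(-6) = -6*l)
f(-63)/(d(-7) - 10*(-2)) = -117/(-6*(-7) - 10*(-2)) = -117/(42 + 20) = -117/62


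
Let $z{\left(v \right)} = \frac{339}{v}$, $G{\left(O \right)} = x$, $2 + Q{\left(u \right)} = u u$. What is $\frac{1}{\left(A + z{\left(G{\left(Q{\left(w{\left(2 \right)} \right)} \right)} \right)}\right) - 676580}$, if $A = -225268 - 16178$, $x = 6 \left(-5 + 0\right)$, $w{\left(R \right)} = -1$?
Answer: $- \frac{10}{9180373} \approx -1.0893 \cdot 10^{-6}$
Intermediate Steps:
$x = -30$ ($x = 6 \left(-5\right) = -30$)
$Q{\left(u \right)} = -2 + u^{2}$ ($Q{\left(u \right)} = -2 + u u = -2 + u^{2}$)
$G{\left(O \right)} = -30$
$A = -241446$
$\frac{1}{\left(A + z{\left(G{\left(Q{\left(w{\left(2 \right)} \right)} \right)} \right)}\right) - 676580} = \frac{1}{\left(-241446 + \frac{339}{-30}\right) - 676580} = \frac{1}{\left(-241446 + 339 \left(- \frac{1}{30}\right)\right) - 676580} = \frac{1}{\left(-241446 - \frac{113}{10}\right) - 676580} = \frac{1}{- \frac{2414573}{10} - 676580} = \frac{1}{- \frac{9180373}{10}} = - \frac{10}{9180373}$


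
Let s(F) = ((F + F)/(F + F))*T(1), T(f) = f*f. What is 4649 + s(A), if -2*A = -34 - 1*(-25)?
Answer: 4650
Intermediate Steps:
T(f) = f²
A = 9/2 (A = -(-34 - 1*(-25))/2 = -(-34 + 25)/2 = -½*(-9) = 9/2 ≈ 4.5000)
s(F) = 1 (s(F) = ((F + F)/(F + F))*1² = ((2*F)/((2*F)))*1 = ((2*F)*(1/(2*F)))*1 = 1*1 = 1)
4649 + s(A) = 4649 + 1 = 4650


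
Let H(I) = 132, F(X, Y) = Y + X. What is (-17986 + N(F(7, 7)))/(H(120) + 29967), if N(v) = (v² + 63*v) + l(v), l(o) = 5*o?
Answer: -16838/30099 ≈ -0.55942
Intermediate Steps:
F(X, Y) = X + Y
N(v) = v² + 68*v (N(v) = (v² + 63*v) + 5*v = v² + 68*v)
(-17986 + N(F(7, 7)))/(H(120) + 29967) = (-17986 + (7 + 7)*(68 + (7 + 7)))/(132 + 29967) = (-17986 + 14*(68 + 14))/30099 = (-17986 + 14*82)*(1/30099) = (-17986 + 1148)*(1/30099) = -16838*1/30099 = -16838/30099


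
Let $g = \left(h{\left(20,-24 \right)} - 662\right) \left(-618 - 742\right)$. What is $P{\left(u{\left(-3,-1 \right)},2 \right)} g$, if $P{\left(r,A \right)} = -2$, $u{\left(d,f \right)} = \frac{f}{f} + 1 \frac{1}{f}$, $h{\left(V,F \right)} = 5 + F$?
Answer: $-1852320$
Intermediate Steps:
$u{\left(d,f \right)} = 1 + \frac{1}{f}$
$g = 926160$ ($g = \left(\left(5 - 24\right) - 662\right) \left(-618 - 742\right) = \left(-19 - 662\right) \left(-1360\right) = \left(-681\right) \left(-1360\right) = 926160$)
$P{\left(u{\left(-3,-1 \right)},2 \right)} g = \left(-2\right) 926160 = -1852320$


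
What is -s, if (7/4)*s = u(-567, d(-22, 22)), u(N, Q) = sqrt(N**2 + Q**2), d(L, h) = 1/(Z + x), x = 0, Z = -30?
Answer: -2*sqrt(289340101)/105 ≈ -324.00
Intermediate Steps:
d(L, h) = -1/30 (d(L, h) = 1/(-30 + 0) = 1/(-30) = -1/30)
s = 2*sqrt(289340101)/105 (s = 4*sqrt((-567)**2 + (-1/30)**2)/7 = 4*sqrt(321489 + 1/900)/7 = 4*sqrt(289340101/900)/7 = 4*(sqrt(289340101)/30)/7 = 2*sqrt(289340101)/105 ≈ 324.00)
-s = -2*sqrt(289340101)/105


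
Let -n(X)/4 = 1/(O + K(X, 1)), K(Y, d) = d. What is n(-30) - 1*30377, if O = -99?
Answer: -1488471/49 ≈ -30377.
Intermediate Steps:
n(X) = 2/49 (n(X) = -4/(-99 + 1) = -4/(-98) = -4*(-1/98) = 2/49)
n(-30) - 1*30377 = 2/49 - 1*30377 = 2/49 - 30377 = -1488471/49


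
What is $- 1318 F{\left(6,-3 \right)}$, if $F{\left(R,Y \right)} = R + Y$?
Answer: $-3954$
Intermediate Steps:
$- 1318 F{\left(6,-3 \right)} = - 1318 \left(6 - 3\right) = \left(-1318\right) 3 = -3954$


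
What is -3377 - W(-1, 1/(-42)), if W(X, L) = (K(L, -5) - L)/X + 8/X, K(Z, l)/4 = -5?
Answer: -142337/42 ≈ -3389.0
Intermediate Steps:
K(Z, l) = -20 (K(Z, l) = 4*(-5) = -20)
W(X, L) = 8/X + (-20 - L)/X (W(X, L) = (-20 - L)/X + 8/X = 8/X + (-20 - L)/X)
-3377 - W(-1, 1/(-42)) = -3377 - (-12 - 1/(-42))/(-1) = -3377 - (-1)*(-12 - 1*(-1/42)) = -3377 - (-1)*(-12 + 1/42) = -3377 - (-1)*(-503)/42 = -3377 - 1*503/42 = -3377 - 503/42 = -142337/42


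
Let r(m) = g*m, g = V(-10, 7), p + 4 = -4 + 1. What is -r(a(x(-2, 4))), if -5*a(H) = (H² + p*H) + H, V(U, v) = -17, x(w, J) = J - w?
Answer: 0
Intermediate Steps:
p = -7 (p = -4 + (-4 + 1) = -4 - 3 = -7)
g = -17
a(H) = -H²/5 + 6*H/5 (a(H) = -((H² - 7*H) + H)/5 = -(H² - 6*H)/5 = -H²/5 + 6*H/5)
r(m) = -17*m
-r(a(x(-2, 4))) = -(-17)*(4 - 1*(-2))*(6 - (4 - 1*(-2)))/5 = -(-17)*(4 + 2)*(6 - (4 + 2))/5 = -(-17)*(⅕)*6*(6 - 1*6) = -(-17)*(⅕)*6*(6 - 6) = -(-17)*(⅕)*6*0 = -(-17)*0 = -1*0 = 0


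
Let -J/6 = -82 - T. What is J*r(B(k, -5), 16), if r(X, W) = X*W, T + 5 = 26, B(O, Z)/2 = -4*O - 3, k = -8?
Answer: 573504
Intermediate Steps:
B(O, Z) = -6 - 8*O (B(O, Z) = 2*(-4*O - 3) = 2*(-3 - 4*O) = -6 - 8*O)
T = 21 (T = -5 + 26 = 21)
r(X, W) = W*X
J = 618 (J = -6*(-82 - 1*21) = -6*(-82 - 21) = -6*(-103) = 618)
J*r(B(k, -5), 16) = 618*(16*(-6 - 8*(-8))) = 618*(16*(-6 + 64)) = 618*(16*58) = 618*928 = 573504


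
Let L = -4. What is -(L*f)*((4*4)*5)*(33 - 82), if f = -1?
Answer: 15680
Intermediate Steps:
-(L*f)*((4*4)*5)*(33 - 82) = -(-4*(-1))*((4*4)*5)*(33 - 82) = -4*(16*5)*(-49) = -4*80*(-49) = -320*(-49) = -1*(-15680) = 15680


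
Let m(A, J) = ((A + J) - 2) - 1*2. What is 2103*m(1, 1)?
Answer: -4206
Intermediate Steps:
m(A, J) = -4 + A + J (m(A, J) = (-2 + A + J) - 2 = -4 + A + J)
2103*m(1, 1) = 2103*(-4 + 1 + 1) = 2103*(-2) = -4206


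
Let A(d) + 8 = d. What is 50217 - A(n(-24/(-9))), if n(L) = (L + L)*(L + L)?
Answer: 451769/9 ≈ 50197.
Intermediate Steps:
n(L) = 4*L**2 (n(L) = (2*L)*(2*L) = 4*L**2)
A(d) = -8 + d
50217 - A(n(-24/(-9))) = 50217 - (-8 + 4*(-24/(-9))**2) = 50217 - (-8 + 4*(-24*(-1/9))**2) = 50217 - (-8 + 4*(8/3)**2) = 50217 - (-8 + 4*(64/9)) = 50217 - (-8 + 256/9) = 50217 - 1*184/9 = 50217 - 184/9 = 451769/9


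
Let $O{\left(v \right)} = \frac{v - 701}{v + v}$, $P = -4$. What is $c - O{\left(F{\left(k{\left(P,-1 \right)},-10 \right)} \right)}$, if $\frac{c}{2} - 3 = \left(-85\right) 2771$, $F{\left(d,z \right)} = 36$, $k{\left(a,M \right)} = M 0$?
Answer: $- \frac{33915943}{72} \approx -4.7106 \cdot 10^{5}$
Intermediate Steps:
$k{\left(a,M \right)} = 0$
$O{\left(v \right)} = \frac{-701 + v}{2 v}$
$c = -471064$ ($c = 6 + 2 \left(\left(-85\right) 2771\right) = 6 + 2 \left(-235535\right) = 6 - 471070 = -471064$)
$c - O{\left(F{\left(k{\left(P,-1 \right)},-10 \right)} \right)} = -471064 - \frac{-701 + 36}{2 \cdot 36} = -471064 - \frac{1}{2} \cdot \frac{1}{36} \left(-665\right) = -471064 - - \frac{665}{72} = -471064 + \frac{665}{72} = - \frac{33915943}{72}$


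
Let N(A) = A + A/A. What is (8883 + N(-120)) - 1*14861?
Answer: -6097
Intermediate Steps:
N(A) = 1 + A (N(A) = A + 1 = 1 + A)
(8883 + N(-120)) - 1*14861 = (8883 + (1 - 120)) - 1*14861 = (8883 - 119) - 14861 = 8764 - 14861 = -6097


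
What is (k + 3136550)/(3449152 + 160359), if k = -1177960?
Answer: 1958590/3609511 ≈ 0.54262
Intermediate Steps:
(k + 3136550)/(3449152 + 160359) = (-1177960 + 3136550)/(3449152 + 160359) = 1958590/3609511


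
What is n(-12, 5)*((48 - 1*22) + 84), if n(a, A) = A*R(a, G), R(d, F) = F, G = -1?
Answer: -550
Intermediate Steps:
n(a, A) = -A (n(a, A) = A*(-1) = -A)
n(-12, 5)*((48 - 1*22) + 84) = (-1*5)*((48 - 1*22) + 84) = -5*((48 - 22) + 84) = -5*(26 + 84) = -5*110 = -550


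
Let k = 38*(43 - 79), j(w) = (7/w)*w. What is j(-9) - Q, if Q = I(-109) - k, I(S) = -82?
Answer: -1279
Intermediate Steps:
j(w) = 7
k = -1368 (k = 38*(-36) = -1368)
Q = 1286 (Q = -82 - 1*(-1368) = -82 + 1368 = 1286)
j(-9) - Q = 7 - 1*1286 = 7 - 1286 = -1279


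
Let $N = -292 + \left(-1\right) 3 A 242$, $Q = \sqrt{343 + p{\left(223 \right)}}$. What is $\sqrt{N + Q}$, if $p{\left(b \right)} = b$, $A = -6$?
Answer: $\sqrt{4064 + \sqrt{566}} \approx 63.936$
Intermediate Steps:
$Q = \sqrt{566}$ ($Q = \sqrt{343 + 223} = \sqrt{566} \approx 23.791$)
$N = 4064$ ($N = -292 + \left(-1\right) 3 \left(-6\right) 242 = -292 + \left(-3\right) \left(-6\right) 242 = -292 + 18 \cdot 242 = -292 + 4356 = 4064$)
$\sqrt{N + Q} = \sqrt{4064 + \sqrt{566}}$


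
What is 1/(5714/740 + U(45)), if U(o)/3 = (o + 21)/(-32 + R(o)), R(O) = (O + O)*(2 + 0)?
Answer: 185/1676 ≈ 0.11038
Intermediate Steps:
R(O) = 4*O (R(O) = (2*O)*2 = 4*O)
U(o) = 3*(21 + o)/(-32 + 4*o) (U(o) = 3*((o + 21)/(-32 + 4*o)) = 3*((21 + o)/(-32 + 4*o)) = 3*(21 + o)/(-32 + 4*o))
1/(5714/740 + U(45)) = 1/(5714/740 + 3*(21 + 45)/(4*(-8 + 45))) = 1/(5714*(1/740) + (¾)*66/37) = 1/(2857/370 + (¾)*(1/37)*66) = 1/(2857/370 + 99/74) = 1/(1676/185) = 185/1676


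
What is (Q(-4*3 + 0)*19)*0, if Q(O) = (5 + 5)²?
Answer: 0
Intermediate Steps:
Q(O) = 100 (Q(O) = 10² = 100)
(Q(-4*3 + 0)*19)*0 = (100*19)*0 = 1900*0 = 0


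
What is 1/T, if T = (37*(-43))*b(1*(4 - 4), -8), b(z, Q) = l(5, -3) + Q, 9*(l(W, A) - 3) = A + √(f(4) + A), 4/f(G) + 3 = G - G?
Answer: 1296/11017675 + 9*I*√39/11017675 ≈ 0.00011763 + 5.1013e-6*I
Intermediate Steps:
f(G) = -4/3 (f(G) = 4/(-3 + (G - G)) = 4/(-3 + 0) = 4/(-3) = 4*(-⅓) = -4/3)
l(W, A) = 3 + A/9 + √(-4/3 + A)/9 (l(W, A) = 3 + (A + √(-4/3 + A))/9 = 3 + (A/9 + √(-4/3 + A)/9) = 3 + A/9 + √(-4/3 + A)/9)
b(z, Q) = 8/3 + Q + I*√39/27 (b(z, Q) = (3 + (⅑)*(-3) + √(-12 + 9*(-3))/27) + Q = (3 - ⅓ + √(-12 - 27)/27) + Q = (3 - ⅓ + √(-39)/27) + Q = (3 - ⅓ + (I*√39)/27) + Q = (3 - ⅓ + I*√39/27) + Q = (8/3 + I*√39/27) + Q = 8/3 + Q + I*√39/27)
T = 25456/3 - 1591*I*√39/27 (T = (37*(-43))*(8/3 - 8 + I*√39/27) = -1591*(-16/3 + I*√39/27) = 25456/3 - 1591*I*√39/27 ≈ 8485.3 - 367.99*I)
1/T = 1/(25456/3 - 1591*I*√39/27)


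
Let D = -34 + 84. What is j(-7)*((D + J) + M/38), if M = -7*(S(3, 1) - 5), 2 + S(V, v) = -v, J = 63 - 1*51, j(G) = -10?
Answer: -12060/19 ≈ -634.74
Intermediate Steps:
J = 12 (J = 63 - 51 = 12)
D = 50
S(V, v) = -2 - v
M = 56 (M = -7*((-2 - 1*1) - 5) = -7*((-2 - 1) - 5) = -7*(-3 - 5) = -7*(-8) = 56)
j(-7)*((D + J) + M/38) = -10*((50 + 12) + 56/38) = -10*(62 + 56*(1/38)) = -10*(62 + 28/19) = -10*1206/19 = -12060/19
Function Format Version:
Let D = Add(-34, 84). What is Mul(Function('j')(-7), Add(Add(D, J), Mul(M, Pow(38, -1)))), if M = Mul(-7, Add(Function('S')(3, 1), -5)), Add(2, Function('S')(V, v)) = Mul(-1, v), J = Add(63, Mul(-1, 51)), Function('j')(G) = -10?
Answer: Rational(-12060, 19) ≈ -634.74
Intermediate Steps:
J = 12 (J = Add(63, -51) = 12)
D = 50
Function('S')(V, v) = Add(-2, Mul(-1, v))
M = 56 (M = Mul(-7, Add(Add(-2, Mul(-1, 1)), -5)) = Mul(-7, Add(Add(-2, -1), -5)) = Mul(-7, Add(-3, -5)) = Mul(-7, -8) = 56)
Mul(Function('j')(-7), Add(Add(D, J), Mul(M, Pow(38, -1)))) = Mul(-10, Add(Add(50, 12), Mul(56, Pow(38, -1)))) = Mul(-10, Add(62, Mul(56, Rational(1, 38)))) = Mul(-10, Add(62, Rational(28, 19))) = Mul(-10, Rational(1206, 19)) = Rational(-12060, 19)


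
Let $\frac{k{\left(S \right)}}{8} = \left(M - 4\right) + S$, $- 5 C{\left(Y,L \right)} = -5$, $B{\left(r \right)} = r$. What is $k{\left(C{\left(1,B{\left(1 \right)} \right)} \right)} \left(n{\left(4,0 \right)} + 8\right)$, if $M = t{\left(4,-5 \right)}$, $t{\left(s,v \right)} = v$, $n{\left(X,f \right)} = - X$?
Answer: $-256$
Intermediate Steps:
$M = -5$
$C{\left(Y,L \right)} = 1$ ($C{\left(Y,L \right)} = \left(- \frac{1}{5}\right) \left(-5\right) = 1$)
$k{\left(S \right)} = -72 + 8 S$ ($k{\left(S \right)} = 8 \left(\left(-5 - 4\right) + S\right) = 8 \left(-9 + S\right) = -72 + 8 S$)
$k{\left(C{\left(1,B{\left(1 \right)} \right)} \right)} \left(n{\left(4,0 \right)} + 8\right) = \left(-72 + 8 \cdot 1\right) \left(\left(-1\right) 4 + 8\right) = \left(-72 + 8\right) \left(-4 + 8\right) = \left(-64\right) 4 = -256$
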